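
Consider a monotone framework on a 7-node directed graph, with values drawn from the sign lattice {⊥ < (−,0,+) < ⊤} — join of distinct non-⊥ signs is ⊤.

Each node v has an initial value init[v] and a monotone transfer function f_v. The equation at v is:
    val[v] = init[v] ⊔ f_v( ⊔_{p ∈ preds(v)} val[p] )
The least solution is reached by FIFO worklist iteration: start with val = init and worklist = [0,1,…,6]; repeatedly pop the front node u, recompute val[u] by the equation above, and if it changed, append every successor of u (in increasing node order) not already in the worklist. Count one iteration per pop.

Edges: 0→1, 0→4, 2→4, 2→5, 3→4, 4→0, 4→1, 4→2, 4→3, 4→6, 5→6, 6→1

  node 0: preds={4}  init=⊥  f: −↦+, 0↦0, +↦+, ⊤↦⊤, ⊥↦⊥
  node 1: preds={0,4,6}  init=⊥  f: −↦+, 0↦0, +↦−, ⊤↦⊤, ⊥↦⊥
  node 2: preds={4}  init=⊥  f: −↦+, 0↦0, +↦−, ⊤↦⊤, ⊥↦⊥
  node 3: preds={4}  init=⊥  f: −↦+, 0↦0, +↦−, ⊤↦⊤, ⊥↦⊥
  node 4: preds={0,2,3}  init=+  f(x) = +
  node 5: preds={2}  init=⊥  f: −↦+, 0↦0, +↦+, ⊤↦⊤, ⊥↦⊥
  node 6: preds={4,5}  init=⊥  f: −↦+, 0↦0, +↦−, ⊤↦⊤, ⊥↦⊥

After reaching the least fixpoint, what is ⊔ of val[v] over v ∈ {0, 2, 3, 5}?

⊤

Trace (8 dequeues):
  [1] u=0 | in + | out + | prev ⊥ | push {}
  [2] u=1 | in + | out − | prev ⊥ | push {}
  [3] u=2 | in + | out − | prev ⊥ | push {}
  [4] u=3 | in + | out − | prev ⊥ | push {}
  [5] u=4 | in ⊤ | out + | ==
  [6] u=5 | in − | out + | prev ⊥ | push {}
  [7] u=6 | in + | out − | prev ⊥ | push {1}
  [8] u=1 | in ⊤ | out ⊤ | prev − | push {}

Converged values:
  [0] +
  [1] ⊤
  [2] −
  [3] −
  [4] +
  [5] +
  [6] −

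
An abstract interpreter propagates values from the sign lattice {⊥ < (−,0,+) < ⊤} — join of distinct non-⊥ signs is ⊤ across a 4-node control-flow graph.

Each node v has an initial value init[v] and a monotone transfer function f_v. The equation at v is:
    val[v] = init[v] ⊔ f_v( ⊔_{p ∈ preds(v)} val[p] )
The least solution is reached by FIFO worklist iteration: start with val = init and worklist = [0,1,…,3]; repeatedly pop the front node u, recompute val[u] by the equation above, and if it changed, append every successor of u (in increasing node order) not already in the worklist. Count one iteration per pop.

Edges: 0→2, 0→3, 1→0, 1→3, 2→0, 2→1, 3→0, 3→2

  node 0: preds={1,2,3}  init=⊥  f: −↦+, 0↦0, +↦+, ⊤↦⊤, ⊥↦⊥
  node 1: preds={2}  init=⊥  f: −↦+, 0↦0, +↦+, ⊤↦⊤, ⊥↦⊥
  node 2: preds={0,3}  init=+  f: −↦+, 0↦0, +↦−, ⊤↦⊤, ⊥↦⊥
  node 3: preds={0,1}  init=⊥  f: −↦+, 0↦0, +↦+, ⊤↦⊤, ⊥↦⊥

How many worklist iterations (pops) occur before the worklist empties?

Worklist (10 pops):
  #1 pop 0: in=+ → + (was ⊥); enqueue []
  #2 pop 1: in=+ → + (was ⊥); enqueue [0]
  #3 pop 2: in=+ → ⊤ (was +); enqueue [1]
  #4 pop 3: in=+ → + (was ⊥); enqueue [2]
  #5 pop 0: in=⊤ → ⊤ (was +); enqueue [3]
  #6 pop 1: in=⊤ → ⊤ (was +); enqueue [0]
  #7 pop 2: in=⊤ → ⊤ (no change)
  #8 pop 3: in=⊤ → ⊤ (was +); enqueue [2]
  #9 pop 0: in=⊤ → ⊤ (no change)
  #10 pop 2: in=⊤ → ⊤ (no change)

Fixpoint:
  val[0] = ⊤
  val[1] = ⊤
  val[2] = ⊤
  val[3] = ⊤

10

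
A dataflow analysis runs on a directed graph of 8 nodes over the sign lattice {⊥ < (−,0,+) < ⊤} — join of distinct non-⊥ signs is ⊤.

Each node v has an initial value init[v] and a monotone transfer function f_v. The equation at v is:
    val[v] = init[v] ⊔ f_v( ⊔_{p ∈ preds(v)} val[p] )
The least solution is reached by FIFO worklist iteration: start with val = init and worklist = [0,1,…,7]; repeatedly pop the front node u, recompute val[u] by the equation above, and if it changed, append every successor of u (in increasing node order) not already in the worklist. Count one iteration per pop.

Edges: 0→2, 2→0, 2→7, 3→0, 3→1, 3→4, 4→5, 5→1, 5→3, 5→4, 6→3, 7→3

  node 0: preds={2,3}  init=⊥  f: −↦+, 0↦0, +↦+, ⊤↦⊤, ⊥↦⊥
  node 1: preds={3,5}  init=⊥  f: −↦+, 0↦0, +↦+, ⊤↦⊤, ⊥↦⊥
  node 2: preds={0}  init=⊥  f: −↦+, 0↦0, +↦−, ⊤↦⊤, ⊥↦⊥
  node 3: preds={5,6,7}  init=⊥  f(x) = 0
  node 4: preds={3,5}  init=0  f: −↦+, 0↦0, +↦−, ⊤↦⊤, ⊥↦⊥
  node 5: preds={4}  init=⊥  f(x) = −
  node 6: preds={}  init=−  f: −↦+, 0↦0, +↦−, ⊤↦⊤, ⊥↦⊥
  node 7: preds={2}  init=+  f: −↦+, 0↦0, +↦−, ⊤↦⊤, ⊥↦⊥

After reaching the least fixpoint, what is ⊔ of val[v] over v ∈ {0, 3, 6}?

⊤

Iteration log — 17 steps:
  step 1. node 0  ⊔preds=⊥  new=⊥  stable
  step 2. node 1  ⊔preds=⊥  new=⊥  stable
  step 3. node 2  ⊔preds=⊥  new=⊥  stable
  step 4. node 3  ⊔preds=⊤  new=0  old=⊥  +wl: 0,1
  step 5. node 4  ⊔preds=0  new=0  stable
  step 6. node 5  ⊔preds=0  new=−  old=⊥  +wl: 3,4
  step 7. node 6  ⊔preds=⊥  new=−  stable
  step 8. node 7  ⊔preds=⊥  new=+  stable
  step 9. node 0  ⊔preds=0  new=0  old=⊥  +wl: 2
  step 10. node 1  ⊔preds=⊤  new=⊤  old=⊥  +wl: 
  step 11. node 3  ⊔preds=⊤  new=0  stable
  step 12. node 4  ⊔preds=⊤  new=⊤  old=0  +wl: 5
  step 13. node 2  ⊔preds=0  new=0  old=⊥  +wl: 0,7
  step 14. node 5  ⊔preds=⊤  new=−  stable
  step 15. node 0  ⊔preds=0  new=0  stable
  step 16. node 7  ⊔preds=0  new=⊤  old=+  +wl: 3
  step 17. node 3  ⊔preds=⊤  new=0  stable

Least fixpoint reached:
  node 0: 0
  node 1: ⊤
  node 2: 0
  node 3: 0
  node 4: ⊤
  node 5: −
  node 6: −
  node 7: ⊤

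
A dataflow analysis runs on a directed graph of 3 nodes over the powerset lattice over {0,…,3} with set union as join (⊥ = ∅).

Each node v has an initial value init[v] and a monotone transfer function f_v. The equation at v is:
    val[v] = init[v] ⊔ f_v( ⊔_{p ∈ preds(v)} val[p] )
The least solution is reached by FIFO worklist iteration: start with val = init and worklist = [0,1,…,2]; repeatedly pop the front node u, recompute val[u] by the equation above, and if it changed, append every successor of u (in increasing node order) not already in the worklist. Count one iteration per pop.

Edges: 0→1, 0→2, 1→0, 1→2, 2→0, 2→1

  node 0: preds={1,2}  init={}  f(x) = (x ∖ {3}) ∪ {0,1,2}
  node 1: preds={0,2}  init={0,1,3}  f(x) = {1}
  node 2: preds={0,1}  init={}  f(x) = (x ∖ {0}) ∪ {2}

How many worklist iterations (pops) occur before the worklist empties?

5

Iteration log — 5 steps:
  step 1. node 0  ⊔preds={0,1,3}  new={0,1,2}  old={}  +wl: 
  step 2. node 1  ⊔preds={0,1,2}  new={0,1,3}  stable
  step 3. node 2  ⊔preds={0,1,2,3}  new={1,2,3}  old={}  +wl: 0,1
  step 4. node 0  ⊔preds={0,1,2,3}  new={0,1,2}  stable
  step 5. node 1  ⊔preds={0,1,2,3}  new={0,1,3}  stable

Least fixpoint reached:
  node 0: {0,1,2}
  node 1: {0,1,3}
  node 2: {1,2,3}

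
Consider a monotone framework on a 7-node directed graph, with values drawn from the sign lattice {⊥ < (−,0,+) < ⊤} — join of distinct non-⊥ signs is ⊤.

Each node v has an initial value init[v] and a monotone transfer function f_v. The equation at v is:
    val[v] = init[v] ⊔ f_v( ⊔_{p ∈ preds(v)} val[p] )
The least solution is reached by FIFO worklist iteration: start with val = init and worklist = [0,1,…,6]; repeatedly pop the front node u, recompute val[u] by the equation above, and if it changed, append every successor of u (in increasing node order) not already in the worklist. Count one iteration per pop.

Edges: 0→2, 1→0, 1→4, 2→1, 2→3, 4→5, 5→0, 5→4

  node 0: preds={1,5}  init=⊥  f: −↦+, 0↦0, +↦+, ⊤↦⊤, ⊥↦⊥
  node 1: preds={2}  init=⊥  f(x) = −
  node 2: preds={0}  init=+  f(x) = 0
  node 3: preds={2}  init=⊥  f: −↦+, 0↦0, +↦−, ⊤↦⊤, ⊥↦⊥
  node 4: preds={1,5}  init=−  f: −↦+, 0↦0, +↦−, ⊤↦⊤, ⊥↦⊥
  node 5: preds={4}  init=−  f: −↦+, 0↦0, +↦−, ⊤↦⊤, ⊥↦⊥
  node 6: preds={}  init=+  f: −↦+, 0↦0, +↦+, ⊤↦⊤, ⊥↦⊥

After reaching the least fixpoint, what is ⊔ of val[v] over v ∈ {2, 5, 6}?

⊤

Trace (11 dequeues):
  [1] u=0 | in − | out + | prev ⊥ | push {}
  [2] u=1 | in + | out − | prev ⊥ | push {0}
  [3] u=2 | in + | out ⊤ | prev + | push {1}
  [4] u=3 | in ⊤ | out ⊤ | prev ⊥ | push {}
  [5] u=4 | in − | out ⊤ | prev − | push {}
  [6] u=5 | in ⊤ | out ⊤ | prev − | push {4}
  [7] u=6 | in ⊥ | out + | ==
  [8] u=0 | in ⊤ | out ⊤ | prev + | push {2}
  [9] u=1 | in ⊤ | out − | ==
  [10] u=4 | in ⊤ | out ⊤ | ==
  [11] u=2 | in ⊤ | out ⊤ | ==

Converged values:
  [0] ⊤
  [1] −
  [2] ⊤
  [3] ⊤
  [4] ⊤
  [5] ⊤
  [6] +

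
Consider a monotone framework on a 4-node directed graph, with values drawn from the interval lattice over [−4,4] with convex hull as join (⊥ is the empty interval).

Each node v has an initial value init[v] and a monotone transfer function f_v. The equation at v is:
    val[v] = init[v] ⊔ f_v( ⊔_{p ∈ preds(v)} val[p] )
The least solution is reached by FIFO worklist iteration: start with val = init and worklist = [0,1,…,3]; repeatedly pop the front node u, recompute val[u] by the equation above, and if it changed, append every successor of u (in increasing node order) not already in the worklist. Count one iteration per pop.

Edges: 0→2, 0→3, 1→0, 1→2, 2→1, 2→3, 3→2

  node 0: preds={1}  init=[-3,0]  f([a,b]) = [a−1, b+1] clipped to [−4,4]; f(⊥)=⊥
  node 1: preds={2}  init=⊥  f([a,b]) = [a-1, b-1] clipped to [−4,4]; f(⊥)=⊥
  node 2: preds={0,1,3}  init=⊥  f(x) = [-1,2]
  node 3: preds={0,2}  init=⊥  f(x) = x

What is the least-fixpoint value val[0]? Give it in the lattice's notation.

Worklist (9 pops):
  #1 pop 0: in=⊥ → [-3,0] (no change)
  #2 pop 1: in=⊥ → ⊥ (no change)
  #3 pop 2: in=[-3,0] → [-1,2] (was ⊥); enqueue [1]
  #4 pop 3: in=[-3,2] → [-3,2] (was ⊥); enqueue [2]
  #5 pop 1: in=[-1,2] → [-2,1] (was ⊥); enqueue [0]
  #6 pop 2: in=[-3,2] → [-1,2] (no change)
  #7 pop 0: in=[-2,1] → [-3,2] (was [-3,0]); enqueue [2,3]
  #8 pop 2: in=[-3,2] → [-1,2] (no change)
  #9 pop 3: in=[-3,2] → [-3,2] (no change)

Fixpoint:
  val[0] = [-3,2]
  val[1] = [-2,1]
  val[2] = [-1,2]
  val[3] = [-3,2]

[-3,2]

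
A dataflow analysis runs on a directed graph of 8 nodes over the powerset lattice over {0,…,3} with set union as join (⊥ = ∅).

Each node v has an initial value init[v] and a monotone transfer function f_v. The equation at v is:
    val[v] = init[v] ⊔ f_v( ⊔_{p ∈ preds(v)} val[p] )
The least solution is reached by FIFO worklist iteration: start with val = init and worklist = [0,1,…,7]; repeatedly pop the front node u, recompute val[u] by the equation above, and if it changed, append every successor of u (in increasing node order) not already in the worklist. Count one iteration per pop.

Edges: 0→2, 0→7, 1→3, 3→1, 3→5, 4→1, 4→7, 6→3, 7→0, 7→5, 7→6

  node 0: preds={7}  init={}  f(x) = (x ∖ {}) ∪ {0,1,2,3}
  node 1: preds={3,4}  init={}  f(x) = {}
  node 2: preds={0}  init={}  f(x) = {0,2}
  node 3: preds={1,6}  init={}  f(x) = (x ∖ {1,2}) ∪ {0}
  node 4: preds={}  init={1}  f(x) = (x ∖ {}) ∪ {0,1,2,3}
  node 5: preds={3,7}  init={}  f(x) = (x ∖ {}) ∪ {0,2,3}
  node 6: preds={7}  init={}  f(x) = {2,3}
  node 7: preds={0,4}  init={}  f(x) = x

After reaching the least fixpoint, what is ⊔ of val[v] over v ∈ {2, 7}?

{0,1,2,3}

Iteration log — 14 steps:
  step 1. node 0  ⊔preds={}  new={0,1,2,3}  old={}  +wl: 
  step 2. node 1  ⊔preds={1}  new={}  stable
  step 3. node 2  ⊔preds={0,1,2,3}  new={0,2}  old={}  +wl: 
  step 4. node 3  ⊔preds={}  new={0}  old={}  +wl: 1
  step 5. node 4  ⊔preds={}  new={0,1,2,3}  old={1}  +wl: 
  step 6. node 5  ⊔preds={0}  new={0,2,3}  old={}  +wl: 
  step 7. node 6  ⊔preds={}  new={2,3}  old={}  +wl: 3
  step 8. node 7  ⊔preds={0,1,2,3}  new={0,1,2,3}  old={}  +wl: 0,5,6
  step 9. node 1  ⊔preds={0,1,2,3}  new={}  stable
  step 10. node 3  ⊔preds={2,3}  new={0,3}  old={0}  +wl: 1
  step 11. node 0  ⊔preds={0,1,2,3}  new={0,1,2,3}  stable
  step 12. node 5  ⊔preds={0,1,2,3}  new={0,1,2,3}  old={0,2,3}  +wl: 
  step 13. node 6  ⊔preds={0,1,2,3}  new={2,3}  stable
  step 14. node 1  ⊔preds={0,1,2,3}  new={}  stable

Least fixpoint reached:
  node 0: {0,1,2,3}
  node 1: {}
  node 2: {0,2}
  node 3: {0,3}
  node 4: {0,1,2,3}
  node 5: {0,1,2,3}
  node 6: {2,3}
  node 7: {0,1,2,3}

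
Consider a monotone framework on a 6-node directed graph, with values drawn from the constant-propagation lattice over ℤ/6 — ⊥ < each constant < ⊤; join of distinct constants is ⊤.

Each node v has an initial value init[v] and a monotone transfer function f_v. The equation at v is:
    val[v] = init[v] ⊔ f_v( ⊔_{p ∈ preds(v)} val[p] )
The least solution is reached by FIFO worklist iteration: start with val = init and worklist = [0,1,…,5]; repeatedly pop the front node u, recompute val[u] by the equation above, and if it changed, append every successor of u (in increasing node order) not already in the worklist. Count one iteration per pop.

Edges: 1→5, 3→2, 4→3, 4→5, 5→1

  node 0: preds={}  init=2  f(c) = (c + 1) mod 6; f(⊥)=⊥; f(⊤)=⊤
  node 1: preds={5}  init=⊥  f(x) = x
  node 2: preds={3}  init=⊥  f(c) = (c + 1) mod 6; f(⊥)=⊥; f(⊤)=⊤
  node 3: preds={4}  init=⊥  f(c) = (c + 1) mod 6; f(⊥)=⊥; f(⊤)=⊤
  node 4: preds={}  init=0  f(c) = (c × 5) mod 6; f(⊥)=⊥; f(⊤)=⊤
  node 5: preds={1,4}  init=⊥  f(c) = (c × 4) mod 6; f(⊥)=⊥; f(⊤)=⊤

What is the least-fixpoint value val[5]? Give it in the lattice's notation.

0

Iteration log — 9 steps:
  step 1. node 0  ⊔preds=⊥  new=2  stable
  step 2. node 1  ⊔preds=⊥  new=⊥  stable
  step 3. node 2  ⊔preds=⊥  new=⊥  stable
  step 4. node 3  ⊔preds=0  new=1  old=⊥  +wl: 2
  step 5. node 4  ⊔preds=⊥  new=0  stable
  step 6. node 5  ⊔preds=0  new=0  old=⊥  +wl: 1
  step 7. node 2  ⊔preds=1  new=2  old=⊥  +wl: 
  step 8. node 1  ⊔preds=0  new=0  old=⊥  +wl: 5
  step 9. node 5  ⊔preds=0  new=0  stable

Least fixpoint reached:
  node 0: 2
  node 1: 0
  node 2: 2
  node 3: 1
  node 4: 0
  node 5: 0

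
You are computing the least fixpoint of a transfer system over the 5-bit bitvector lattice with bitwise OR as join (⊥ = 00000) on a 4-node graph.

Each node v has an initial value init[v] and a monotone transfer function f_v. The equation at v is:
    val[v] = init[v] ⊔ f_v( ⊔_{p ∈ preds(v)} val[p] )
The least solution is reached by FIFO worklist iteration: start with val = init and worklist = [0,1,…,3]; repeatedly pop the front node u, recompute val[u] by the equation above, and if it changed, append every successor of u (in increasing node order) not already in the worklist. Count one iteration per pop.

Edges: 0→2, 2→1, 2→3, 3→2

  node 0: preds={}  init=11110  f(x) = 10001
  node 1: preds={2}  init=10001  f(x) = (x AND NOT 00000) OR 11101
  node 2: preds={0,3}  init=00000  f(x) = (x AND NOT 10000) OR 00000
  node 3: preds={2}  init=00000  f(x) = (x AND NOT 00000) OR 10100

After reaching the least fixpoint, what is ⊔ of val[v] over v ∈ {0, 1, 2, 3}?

11111

Trace (6 dequeues):
  [1] u=0 | in 00000 | out 11111 | prev 11110 | push {}
  [2] u=1 | in 00000 | out 11101 | prev 10001 | push {}
  [3] u=2 | in 11111 | out 01111 | prev 00000 | push {1}
  [4] u=3 | in 01111 | out 11111 | prev 00000 | push {2}
  [5] u=1 | in 01111 | out 11111 | prev 11101 | push {}
  [6] u=2 | in 11111 | out 01111 | ==

Converged values:
  [0] 11111
  [1] 11111
  [2] 01111
  [3] 11111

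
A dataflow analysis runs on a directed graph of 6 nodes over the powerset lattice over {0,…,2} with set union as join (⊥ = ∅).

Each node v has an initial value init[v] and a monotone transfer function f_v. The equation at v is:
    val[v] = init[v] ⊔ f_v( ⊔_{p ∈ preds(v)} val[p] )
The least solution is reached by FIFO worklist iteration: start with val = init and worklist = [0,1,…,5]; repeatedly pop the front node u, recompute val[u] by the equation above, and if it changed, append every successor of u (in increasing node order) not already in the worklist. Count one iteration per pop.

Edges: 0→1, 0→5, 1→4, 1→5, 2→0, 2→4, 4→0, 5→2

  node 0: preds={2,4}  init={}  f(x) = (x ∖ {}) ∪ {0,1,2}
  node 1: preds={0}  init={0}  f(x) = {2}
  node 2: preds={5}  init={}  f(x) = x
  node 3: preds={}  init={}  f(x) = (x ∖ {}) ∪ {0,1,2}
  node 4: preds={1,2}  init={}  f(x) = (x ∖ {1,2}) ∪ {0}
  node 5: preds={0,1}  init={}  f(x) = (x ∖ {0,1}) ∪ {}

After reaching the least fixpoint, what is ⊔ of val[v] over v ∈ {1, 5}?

Trace (10 dequeues):
  [1] u=0 | in {} | out {0,1,2} | prev {} | push {}
  [2] u=1 | in {0,1,2} | out {0,2} | prev {0} | push {}
  [3] u=2 | in {} | out {} | ==
  [4] u=3 | in {} | out {0,1,2} | prev {} | push {}
  [5] u=4 | in {0,2} | out {0} | prev {} | push {0}
  [6] u=5 | in {0,1,2} | out {2} | prev {} | push {2}
  [7] u=0 | in {0} | out {0,1,2} | ==
  [8] u=2 | in {2} | out {2} | prev {} | push {0,4}
  [9] u=0 | in {0,2} | out {0,1,2} | ==
  [10] u=4 | in {0,2} | out {0} | ==

Converged values:
  [0] {0,1,2}
  [1] {0,2}
  [2] {2}
  [3] {0,1,2}
  [4] {0}
  [5] {2}

{0,2}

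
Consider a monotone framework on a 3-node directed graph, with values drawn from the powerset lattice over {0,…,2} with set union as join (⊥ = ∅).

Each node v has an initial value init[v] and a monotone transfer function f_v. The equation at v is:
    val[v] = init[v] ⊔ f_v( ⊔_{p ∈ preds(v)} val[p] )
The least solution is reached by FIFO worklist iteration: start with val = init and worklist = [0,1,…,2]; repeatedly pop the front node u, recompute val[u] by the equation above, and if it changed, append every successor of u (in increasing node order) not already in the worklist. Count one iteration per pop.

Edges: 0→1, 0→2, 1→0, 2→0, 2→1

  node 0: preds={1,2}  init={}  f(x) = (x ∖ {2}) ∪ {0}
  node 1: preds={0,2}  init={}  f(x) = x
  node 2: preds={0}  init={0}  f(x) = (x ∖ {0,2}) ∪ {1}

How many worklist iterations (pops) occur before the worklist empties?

Worklist (7 pops):
  #1 pop 0: in={0} → {0} (was {}); enqueue []
  #2 pop 1: in={0} → {0} (was {}); enqueue [0]
  #3 pop 2: in={0} → {0,1} (was {0}); enqueue [1]
  #4 pop 0: in={0,1} → {0,1} (was {0}); enqueue [2]
  #5 pop 1: in={0,1} → {0,1} (was {0}); enqueue [0]
  #6 pop 2: in={0,1} → {0,1} (no change)
  #7 pop 0: in={0,1} → {0,1} (no change)

Fixpoint:
  val[0] = {0,1}
  val[1] = {0,1}
  val[2] = {0,1}

7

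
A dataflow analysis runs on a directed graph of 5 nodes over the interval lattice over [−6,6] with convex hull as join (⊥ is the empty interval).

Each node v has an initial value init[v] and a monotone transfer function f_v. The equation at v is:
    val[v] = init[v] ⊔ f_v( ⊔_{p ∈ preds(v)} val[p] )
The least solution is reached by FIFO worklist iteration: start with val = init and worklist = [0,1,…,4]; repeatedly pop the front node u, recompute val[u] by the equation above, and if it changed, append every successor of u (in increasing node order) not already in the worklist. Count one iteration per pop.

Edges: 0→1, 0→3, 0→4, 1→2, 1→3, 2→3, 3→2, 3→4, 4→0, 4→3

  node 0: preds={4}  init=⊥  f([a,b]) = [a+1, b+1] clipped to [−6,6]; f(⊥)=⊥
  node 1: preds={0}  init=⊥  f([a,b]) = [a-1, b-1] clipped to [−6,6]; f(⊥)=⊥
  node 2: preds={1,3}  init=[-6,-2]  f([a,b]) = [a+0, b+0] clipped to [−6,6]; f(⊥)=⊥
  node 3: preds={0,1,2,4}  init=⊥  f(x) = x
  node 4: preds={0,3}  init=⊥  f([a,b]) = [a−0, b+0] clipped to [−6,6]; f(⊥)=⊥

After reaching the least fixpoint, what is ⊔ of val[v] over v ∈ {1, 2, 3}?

Trace (52 dequeues):
  [1] u=0 | in ⊥ | out ⊥ | ==
  [2] u=1 | in ⊥ | out ⊥ | ==
  [3] u=2 | in ⊥ | out [-6,-2] | ==
  [4] u=3 | in [-6,-2] | out [-6,-2] | prev ⊥ | push {2}
  [5] u=4 | in [-6,-2] | out [-6,-2] | prev ⊥ | push {0,3}
  [6] u=2 | in [-6,-2] | out [-6,-2] | ==
  [7] u=0 | in [-6,-2] | out [-5,-1] | prev ⊥ | push {1,4}
  [8] u=3 | in [-6,-1] | out [-6,-1] | prev [-6,-2] | push {2}
  [9] u=1 | in [-5,-1] | out [-6,-2] | prev ⊥ | push {3}
  [10] u=4 | in [-6,-1] | out [-6,-1] | prev [-6,-2] | push {0}
  [11] u=2 | in [-6,-1] | out [-6,-1] | prev [-6,-2] | push {}
  [12] u=3 | in [-6,-1] | out [-6,-1] | ==
  [13] u=0 | in [-6,-1] | out [-5,0] | prev [-5,-1] | push {1,3,4}
  [14] u=1 | in [-5,0] | out [-6,-1] | prev [-6,-2] | push {2}
  [15] u=3 | in [-6,0] | out [-6,0] | prev [-6,-1] | push {}
  [16] u=4 | in [-6,0] | out [-6,0] | prev [-6,-1] | push {0,3}
  [17] u=2 | in [-6,0] | out [-6,0] | prev [-6,-1] | push {}
  [18] u=0 | in [-6,0] | out [-5,1] | prev [-5,0] | push {1,4}
  [19] u=3 | in [-6,1] | out [-6,1] | prev [-6,0] | push {2}
  [20] u=1 | in [-5,1] | out [-6,0] | prev [-6,-1] | push {3}
  [21] u=4 | in [-6,1] | out [-6,1] | prev [-6,0] | push {0}
  [22] u=2 | in [-6,1] | out [-6,1] | prev [-6,0] | push {}
  [23] u=3 | in [-6,1] | out [-6,1] | ==
  [24] u=0 | in [-6,1] | out [-5,2] | prev [-5,1] | push {1,3,4}
  [25] u=1 | in [-5,2] | out [-6,1] | prev [-6,0] | push {2}
  [26] u=3 | in [-6,2] | out [-6,2] | prev [-6,1] | push {}
  [27] u=4 | in [-6,2] | out [-6,2] | prev [-6,1] | push {0,3}
  [28] u=2 | in [-6,2] | out [-6,2] | prev [-6,1] | push {}
  [29] u=0 | in [-6,2] | out [-5,3] | prev [-5,2] | push {1,4}
  [30] u=3 | in [-6,3] | out [-6,3] | prev [-6,2] | push {2}
  [31] u=1 | in [-5,3] | out [-6,2] | prev [-6,1] | push {3}
  [32] u=4 | in [-6,3] | out [-6,3] | prev [-6,2] | push {0}
  [33] u=2 | in [-6,3] | out [-6,3] | prev [-6,2] | push {}
  [34] u=3 | in [-6,3] | out [-6,3] | ==
  [35] u=0 | in [-6,3] | out [-5,4] | prev [-5,3] | push {1,3,4}
  [36] u=1 | in [-5,4] | out [-6,3] | prev [-6,2] | push {2}
  [37] u=3 | in [-6,4] | out [-6,4] | prev [-6,3] | push {}
  [38] u=4 | in [-6,4] | out [-6,4] | prev [-6,3] | push {0,3}
  [39] u=2 | in [-6,4] | out [-6,4] | prev [-6,3] | push {}
  [40] u=0 | in [-6,4] | out [-5,5] | prev [-5,4] | push {1,4}
  [41] u=3 | in [-6,5] | out [-6,5] | prev [-6,4] | push {2}
  [42] u=1 | in [-5,5] | out [-6,4] | prev [-6,3] | push {3}
  [43] u=4 | in [-6,5] | out [-6,5] | prev [-6,4] | push {0}
  [44] u=2 | in [-6,5] | out [-6,5] | prev [-6,4] | push {}
  [45] u=3 | in [-6,5] | out [-6,5] | ==
  [46] u=0 | in [-6,5] | out [-5,6] | prev [-5,5] | push {1,3,4}
  [47] u=1 | in [-5,6] | out [-6,5] | prev [-6,4] | push {2}
  [48] u=3 | in [-6,6] | out [-6,6] | prev [-6,5] | push {}
  [49] u=4 | in [-6,6] | out [-6,6] | prev [-6,5] | push {0,3}
  [50] u=2 | in [-6,6] | out [-6,6] | prev [-6,5] | push {}
  [51] u=0 | in [-6,6] | out [-5,6] | ==
  [52] u=3 | in [-6,6] | out [-6,6] | ==

Converged values:
  [0] [-5,6]
  [1] [-6,5]
  [2] [-6,6]
  [3] [-6,6]
  [4] [-6,6]

[-6,6]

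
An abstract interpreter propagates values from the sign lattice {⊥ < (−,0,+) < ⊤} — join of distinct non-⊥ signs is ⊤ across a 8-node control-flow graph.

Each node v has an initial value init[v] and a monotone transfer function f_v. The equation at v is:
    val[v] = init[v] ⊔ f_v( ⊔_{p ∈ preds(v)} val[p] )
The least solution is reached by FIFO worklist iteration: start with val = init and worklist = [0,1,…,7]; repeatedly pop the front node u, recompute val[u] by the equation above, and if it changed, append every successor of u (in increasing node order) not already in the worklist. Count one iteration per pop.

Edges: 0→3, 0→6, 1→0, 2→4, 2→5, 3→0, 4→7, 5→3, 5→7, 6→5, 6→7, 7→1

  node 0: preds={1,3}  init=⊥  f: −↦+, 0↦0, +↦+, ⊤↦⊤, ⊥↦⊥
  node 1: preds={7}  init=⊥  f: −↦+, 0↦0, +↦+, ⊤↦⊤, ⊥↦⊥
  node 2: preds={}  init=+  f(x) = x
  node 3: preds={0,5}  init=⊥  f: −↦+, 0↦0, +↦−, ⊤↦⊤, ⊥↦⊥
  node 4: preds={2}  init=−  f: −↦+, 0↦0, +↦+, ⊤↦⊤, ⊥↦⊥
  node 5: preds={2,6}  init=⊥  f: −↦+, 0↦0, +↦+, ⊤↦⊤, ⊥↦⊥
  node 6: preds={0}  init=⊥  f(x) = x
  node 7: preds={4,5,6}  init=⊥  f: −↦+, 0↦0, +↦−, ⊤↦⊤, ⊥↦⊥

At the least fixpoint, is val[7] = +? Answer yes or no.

no

Trace (17 dequeues):
  [1] u=0 | in ⊥ | out ⊥ | ==
  [2] u=1 | in ⊥ | out ⊥ | ==
  [3] u=2 | in ⊥ | out + | ==
  [4] u=3 | in ⊥ | out ⊥ | ==
  [5] u=4 | in + | out ⊤ | prev − | push {}
  [6] u=5 | in + | out + | prev ⊥ | push {3}
  [7] u=6 | in ⊥ | out ⊥ | ==
  [8] u=7 | in ⊤ | out ⊤ | prev ⊥ | push {1}
  [9] u=3 | in + | out − | prev ⊥ | push {0}
  [10] u=1 | in ⊤ | out ⊤ | prev ⊥ | push {}
  [11] u=0 | in ⊤ | out ⊤ | prev ⊥ | push {3,6}
  [12] u=3 | in ⊤ | out ⊤ | prev − | push {0}
  [13] u=6 | in ⊤ | out ⊤ | prev ⊥ | push {5,7}
  [14] u=0 | in ⊤ | out ⊤ | ==
  [15] u=5 | in ⊤ | out ⊤ | prev + | push {3}
  [16] u=7 | in ⊤ | out ⊤ | ==
  [17] u=3 | in ⊤ | out ⊤ | ==

Converged values:
  [0] ⊤
  [1] ⊤
  [2] +
  [3] ⊤
  [4] ⊤
  [5] ⊤
  [6] ⊤
  [7] ⊤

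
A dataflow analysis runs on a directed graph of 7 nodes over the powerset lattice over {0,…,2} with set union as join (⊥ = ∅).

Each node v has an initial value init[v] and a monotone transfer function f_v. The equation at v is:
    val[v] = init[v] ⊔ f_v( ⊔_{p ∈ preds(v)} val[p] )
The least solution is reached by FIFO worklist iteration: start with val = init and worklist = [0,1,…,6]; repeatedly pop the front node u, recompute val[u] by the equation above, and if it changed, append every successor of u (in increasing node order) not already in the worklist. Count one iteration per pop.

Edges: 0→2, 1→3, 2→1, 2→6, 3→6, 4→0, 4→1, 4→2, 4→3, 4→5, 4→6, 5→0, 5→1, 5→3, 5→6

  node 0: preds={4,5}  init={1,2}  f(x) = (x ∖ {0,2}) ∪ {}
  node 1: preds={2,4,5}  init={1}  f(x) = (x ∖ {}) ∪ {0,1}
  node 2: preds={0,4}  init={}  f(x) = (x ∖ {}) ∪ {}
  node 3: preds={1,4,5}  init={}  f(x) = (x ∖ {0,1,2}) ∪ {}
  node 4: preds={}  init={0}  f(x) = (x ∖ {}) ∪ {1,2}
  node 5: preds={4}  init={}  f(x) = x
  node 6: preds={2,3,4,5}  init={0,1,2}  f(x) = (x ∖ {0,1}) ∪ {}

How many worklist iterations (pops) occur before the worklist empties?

Trace (11 dequeues):
  [1] u=0 | in {0} | out {1,2} | ==
  [2] u=1 | in {0} | out {0,1} | prev {1} | push {}
  [3] u=2 | in {0,1,2} | out {0,1,2} | prev {} | push {1}
  [4] u=3 | in {0,1} | out {} | ==
  [5] u=4 | in {} | out {0,1,2} | prev {0} | push {0,2,3}
  [6] u=5 | in {0,1,2} | out {0,1,2} | prev {} | push {}
  [7] u=6 | in {0,1,2} | out {0,1,2} | ==
  [8] u=1 | in {0,1,2} | out {0,1,2} | prev {0,1} | push {}
  [9] u=0 | in {0,1,2} | out {1,2} | ==
  [10] u=2 | in {0,1,2} | out {0,1,2} | ==
  [11] u=3 | in {0,1,2} | out {} | ==

Converged values:
  [0] {1,2}
  [1] {0,1,2}
  [2] {0,1,2}
  [3] {}
  [4] {0,1,2}
  [5] {0,1,2}
  [6] {0,1,2}

11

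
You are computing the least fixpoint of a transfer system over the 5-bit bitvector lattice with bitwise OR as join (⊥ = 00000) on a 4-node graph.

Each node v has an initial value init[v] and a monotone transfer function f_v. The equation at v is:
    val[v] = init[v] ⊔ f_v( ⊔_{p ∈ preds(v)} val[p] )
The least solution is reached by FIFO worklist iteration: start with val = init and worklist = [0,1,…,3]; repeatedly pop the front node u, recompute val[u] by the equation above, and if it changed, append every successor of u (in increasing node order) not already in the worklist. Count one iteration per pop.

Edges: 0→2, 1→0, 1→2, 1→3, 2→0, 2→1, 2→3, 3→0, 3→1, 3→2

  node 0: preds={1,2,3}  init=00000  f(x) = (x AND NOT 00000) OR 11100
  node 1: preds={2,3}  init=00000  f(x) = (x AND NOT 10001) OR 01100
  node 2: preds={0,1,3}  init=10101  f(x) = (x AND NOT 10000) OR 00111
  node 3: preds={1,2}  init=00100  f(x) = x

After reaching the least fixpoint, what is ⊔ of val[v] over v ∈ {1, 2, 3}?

Trace (9 dequeues):
  [1] u=0 | in 10101 | out 11101 | prev 00000 | push {}
  [2] u=1 | in 10101 | out 01100 | prev 00000 | push {0}
  [3] u=2 | in 11101 | out 11111 | prev 10101 | push {1}
  [4] u=3 | in 11111 | out 11111 | prev 00100 | push {2}
  [5] u=0 | in 11111 | out 11111 | prev 11101 | push {}
  [6] u=1 | in 11111 | out 01110 | prev 01100 | push {0,3}
  [7] u=2 | in 11111 | out 11111 | ==
  [8] u=0 | in 11111 | out 11111 | ==
  [9] u=3 | in 11111 | out 11111 | ==

Converged values:
  [0] 11111
  [1] 01110
  [2] 11111
  [3] 11111

11111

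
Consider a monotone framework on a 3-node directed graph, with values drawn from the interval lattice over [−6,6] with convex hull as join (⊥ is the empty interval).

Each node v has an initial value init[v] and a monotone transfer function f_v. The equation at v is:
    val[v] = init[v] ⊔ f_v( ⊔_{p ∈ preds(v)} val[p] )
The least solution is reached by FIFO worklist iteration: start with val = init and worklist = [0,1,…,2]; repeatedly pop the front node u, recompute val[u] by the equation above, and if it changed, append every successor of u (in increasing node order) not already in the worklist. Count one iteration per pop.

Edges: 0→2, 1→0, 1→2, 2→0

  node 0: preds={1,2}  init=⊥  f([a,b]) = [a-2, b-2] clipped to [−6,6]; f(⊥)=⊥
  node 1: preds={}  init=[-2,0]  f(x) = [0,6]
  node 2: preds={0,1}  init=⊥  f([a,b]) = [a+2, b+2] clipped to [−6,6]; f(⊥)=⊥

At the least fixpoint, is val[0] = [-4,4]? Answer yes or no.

Trace (5 dequeues):
  [1] u=0 | in [-2,0] | out [-4,-2] | prev ⊥ | push {}
  [2] u=1 | in ⊥ | out [-2,6] | prev [-2,0] | push {0}
  [3] u=2 | in [-4,6] | out [-2,6] | prev ⊥ | push {}
  [4] u=0 | in [-2,6] | out [-4,4] | prev [-4,-2] | push {2}
  [5] u=2 | in [-4,6] | out [-2,6] | ==

Converged values:
  [0] [-4,4]
  [1] [-2,6]
  [2] [-2,6]

yes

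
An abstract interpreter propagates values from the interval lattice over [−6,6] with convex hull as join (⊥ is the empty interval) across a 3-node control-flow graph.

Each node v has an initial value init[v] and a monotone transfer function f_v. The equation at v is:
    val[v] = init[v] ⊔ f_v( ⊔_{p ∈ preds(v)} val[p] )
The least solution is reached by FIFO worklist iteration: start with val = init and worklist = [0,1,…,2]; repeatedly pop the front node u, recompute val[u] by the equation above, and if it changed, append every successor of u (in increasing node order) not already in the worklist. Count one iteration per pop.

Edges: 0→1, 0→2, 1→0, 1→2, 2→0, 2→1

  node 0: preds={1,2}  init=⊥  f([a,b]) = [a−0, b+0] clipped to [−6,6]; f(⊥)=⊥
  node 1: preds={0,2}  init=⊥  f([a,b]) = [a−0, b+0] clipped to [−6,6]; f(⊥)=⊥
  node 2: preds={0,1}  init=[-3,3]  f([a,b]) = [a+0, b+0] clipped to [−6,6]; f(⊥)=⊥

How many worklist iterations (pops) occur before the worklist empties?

4

Worklist (4 pops):
  #1 pop 0: in=[-3,3] → [-3,3] (was ⊥); enqueue []
  #2 pop 1: in=[-3,3] → [-3,3] (was ⊥); enqueue [0]
  #3 pop 2: in=[-3,3] → [-3,3] (no change)
  #4 pop 0: in=[-3,3] → [-3,3] (no change)

Fixpoint:
  val[0] = [-3,3]
  val[1] = [-3,3]
  val[2] = [-3,3]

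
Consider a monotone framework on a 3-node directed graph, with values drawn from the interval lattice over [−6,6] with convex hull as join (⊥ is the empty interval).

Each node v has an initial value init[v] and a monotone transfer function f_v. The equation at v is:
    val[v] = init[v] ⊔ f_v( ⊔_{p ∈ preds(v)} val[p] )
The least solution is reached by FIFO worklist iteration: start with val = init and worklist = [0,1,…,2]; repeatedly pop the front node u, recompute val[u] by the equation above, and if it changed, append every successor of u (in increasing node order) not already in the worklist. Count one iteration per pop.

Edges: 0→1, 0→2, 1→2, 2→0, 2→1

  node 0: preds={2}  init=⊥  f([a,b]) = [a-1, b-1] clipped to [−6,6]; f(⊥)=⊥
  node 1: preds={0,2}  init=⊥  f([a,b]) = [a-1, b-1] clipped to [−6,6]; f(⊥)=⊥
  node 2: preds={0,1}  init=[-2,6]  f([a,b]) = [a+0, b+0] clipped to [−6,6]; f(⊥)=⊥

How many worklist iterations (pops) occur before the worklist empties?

9

Trace (9 dequeues):
  [1] u=0 | in [-2,6] | out [-3,5] | prev ⊥ | push {}
  [2] u=1 | in [-3,6] | out [-4,5] | prev ⊥ | push {}
  [3] u=2 | in [-4,5] | out [-4,6] | prev [-2,6] | push {0,1}
  [4] u=0 | in [-4,6] | out [-5,5] | prev [-3,5] | push {2}
  [5] u=1 | in [-5,6] | out [-6,5] | prev [-4,5] | push {}
  [6] u=2 | in [-6,5] | out [-6,6] | prev [-4,6] | push {0,1}
  [7] u=0 | in [-6,6] | out [-6,5] | prev [-5,5] | push {2}
  [8] u=1 | in [-6,6] | out [-6,5] | ==
  [9] u=2 | in [-6,5] | out [-6,6] | ==

Converged values:
  [0] [-6,5]
  [1] [-6,5]
  [2] [-6,6]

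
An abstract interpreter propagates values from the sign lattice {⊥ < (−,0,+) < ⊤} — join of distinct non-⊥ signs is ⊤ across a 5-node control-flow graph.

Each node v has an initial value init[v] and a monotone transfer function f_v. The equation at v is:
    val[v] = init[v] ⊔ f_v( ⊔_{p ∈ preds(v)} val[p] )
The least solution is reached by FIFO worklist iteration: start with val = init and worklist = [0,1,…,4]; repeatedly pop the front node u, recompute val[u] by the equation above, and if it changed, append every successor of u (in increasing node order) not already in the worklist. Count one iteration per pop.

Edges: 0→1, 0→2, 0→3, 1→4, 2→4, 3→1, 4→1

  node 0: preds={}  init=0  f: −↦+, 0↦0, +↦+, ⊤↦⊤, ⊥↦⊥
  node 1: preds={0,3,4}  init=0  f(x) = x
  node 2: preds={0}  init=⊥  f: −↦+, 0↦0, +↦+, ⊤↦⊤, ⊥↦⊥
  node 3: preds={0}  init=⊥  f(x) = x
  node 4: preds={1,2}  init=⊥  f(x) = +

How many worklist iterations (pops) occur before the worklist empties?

Worklist (7 pops):
  #1 pop 0: in=⊥ → 0 (no change)
  #2 pop 1: in=0 → 0 (no change)
  #3 pop 2: in=0 → 0 (was ⊥); enqueue []
  #4 pop 3: in=0 → 0 (was ⊥); enqueue [1]
  #5 pop 4: in=0 → + (was ⊥); enqueue []
  #6 pop 1: in=⊤ → ⊤ (was 0); enqueue [4]
  #7 pop 4: in=⊤ → + (no change)

Fixpoint:
  val[0] = 0
  val[1] = ⊤
  val[2] = 0
  val[3] = 0
  val[4] = +

7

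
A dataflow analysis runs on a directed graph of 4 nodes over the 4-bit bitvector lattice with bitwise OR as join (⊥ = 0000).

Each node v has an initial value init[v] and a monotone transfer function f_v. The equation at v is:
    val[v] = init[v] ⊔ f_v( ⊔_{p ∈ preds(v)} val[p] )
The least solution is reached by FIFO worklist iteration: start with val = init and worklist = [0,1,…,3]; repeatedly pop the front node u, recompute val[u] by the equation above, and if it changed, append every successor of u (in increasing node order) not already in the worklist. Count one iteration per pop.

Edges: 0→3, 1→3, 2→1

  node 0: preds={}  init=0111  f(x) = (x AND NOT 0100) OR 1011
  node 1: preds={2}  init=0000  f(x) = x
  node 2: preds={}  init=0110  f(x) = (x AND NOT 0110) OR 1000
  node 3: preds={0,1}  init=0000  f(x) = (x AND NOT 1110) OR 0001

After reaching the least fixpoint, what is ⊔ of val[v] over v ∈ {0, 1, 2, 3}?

1111

Trace (6 dequeues):
  [1] u=0 | in 0000 | out 1111 | prev 0111 | push {}
  [2] u=1 | in 0110 | out 0110 | prev 0000 | push {}
  [3] u=2 | in 0000 | out 1110 | prev 0110 | push {1}
  [4] u=3 | in 1111 | out 0001 | prev 0000 | push {}
  [5] u=1 | in 1110 | out 1110 | prev 0110 | push {3}
  [6] u=3 | in 1111 | out 0001 | ==

Converged values:
  [0] 1111
  [1] 1110
  [2] 1110
  [3] 0001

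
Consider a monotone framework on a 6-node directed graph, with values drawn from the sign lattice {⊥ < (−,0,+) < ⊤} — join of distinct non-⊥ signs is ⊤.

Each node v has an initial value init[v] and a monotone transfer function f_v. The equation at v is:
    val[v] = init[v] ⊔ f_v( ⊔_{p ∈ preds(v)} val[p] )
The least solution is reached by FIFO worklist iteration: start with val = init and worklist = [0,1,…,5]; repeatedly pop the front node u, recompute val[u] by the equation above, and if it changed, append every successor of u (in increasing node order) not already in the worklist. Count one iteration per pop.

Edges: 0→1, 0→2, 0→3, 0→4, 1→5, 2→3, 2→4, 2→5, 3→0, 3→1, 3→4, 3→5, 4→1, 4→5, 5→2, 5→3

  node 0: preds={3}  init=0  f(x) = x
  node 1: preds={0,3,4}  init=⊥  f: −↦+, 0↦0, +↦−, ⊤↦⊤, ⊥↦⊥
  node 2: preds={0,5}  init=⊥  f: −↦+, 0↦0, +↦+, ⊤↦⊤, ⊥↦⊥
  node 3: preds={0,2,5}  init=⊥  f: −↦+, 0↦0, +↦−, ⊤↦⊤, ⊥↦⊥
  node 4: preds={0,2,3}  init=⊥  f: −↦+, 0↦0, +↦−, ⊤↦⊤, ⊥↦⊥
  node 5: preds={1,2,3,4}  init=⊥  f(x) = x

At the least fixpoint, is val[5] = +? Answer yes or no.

Iteration log — 10 steps:
  step 1. node 0  ⊔preds=⊥  new=0  stable
  step 2. node 1  ⊔preds=0  new=0  old=⊥  +wl: 
  step 3. node 2  ⊔preds=0  new=0  old=⊥  +wl: 
  step 4. node 3  ⊔preds=0  new=0  old=⊥  +wl: 0,1
  step 5. node 4  ⊔preds=0  new=0  old=⊥  +wl: 
  step 6. node 5  ⊔preds=0  new=0  old=⊥  +wl: 2,3
  step 7. node 0  ⊔preds=0  new=0  stable
  step 8. node 1  ⊔preds=0  new=0  stable
  step 9. node 2  ⊔preds=0  new=0  stable
  step 10. node 3  ⊔preds=0  new=0  stable

Least fixpoint reached:
  node 0: 0
  node 1: 0
  node 2: 0
  node 3: 0
  node 4: 0
  node 5: 0

no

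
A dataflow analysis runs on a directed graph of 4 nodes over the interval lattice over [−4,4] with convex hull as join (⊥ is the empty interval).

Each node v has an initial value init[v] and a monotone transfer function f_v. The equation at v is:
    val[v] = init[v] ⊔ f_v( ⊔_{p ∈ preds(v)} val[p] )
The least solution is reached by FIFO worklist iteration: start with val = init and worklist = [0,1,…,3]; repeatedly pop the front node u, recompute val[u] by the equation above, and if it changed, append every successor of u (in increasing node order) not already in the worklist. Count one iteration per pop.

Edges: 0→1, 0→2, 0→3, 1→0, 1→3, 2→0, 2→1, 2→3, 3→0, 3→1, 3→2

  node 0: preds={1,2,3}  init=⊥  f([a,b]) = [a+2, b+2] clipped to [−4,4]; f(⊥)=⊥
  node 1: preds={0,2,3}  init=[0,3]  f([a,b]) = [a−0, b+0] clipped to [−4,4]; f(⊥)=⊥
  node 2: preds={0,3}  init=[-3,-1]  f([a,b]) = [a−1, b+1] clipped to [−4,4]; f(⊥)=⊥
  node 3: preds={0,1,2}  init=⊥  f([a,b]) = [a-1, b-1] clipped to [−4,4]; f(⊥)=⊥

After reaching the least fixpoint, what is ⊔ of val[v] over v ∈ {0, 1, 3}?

[-4,4]

Iteration log — 10 steps:
  step 1. node 0  ⊔preds=[-3,3]  new=[-1,4]  old=⊥  +wl: 
  step 2. node 1  ⊔preds=[-3,4]  new=[-3,4]  old=[0,3]  +wl: 0
  step 3. node 2  ⊔preds=[-1,4]  new=[-3,4]  old=[-3,-1]  +wl: 1
  step 4. node 3  ⊔preds=[-3,4]  new=[-4,3]  old=⊥  +wl: 2
  step 5. node 0  ⊔preds=[-4,4]  new=[-2,4]  old=[-1,4]  +wl: 3
  step 6. node 1  ⊔preds=[-4,4]  new=[-4,4]  old=[-3,4]  +wl: 0
  step 7. node 2  ⊔preds=[-4,4]  new=[-4,4]  old=[-3,4]  +wl: 1
  step 8. node 3  ⊔preds=[-4,4]  new=[-4,3]  stable
  step 9. node 0  ⊔preds=[-4,4]  new=[-2,4]  stable
  step 10. node 1  ⊔preds=[-4,4]  new=[-4,4]  stable

Least fixpoint reached:
  node 0: [-2,4]
  node 1: [-4,4]
  node 2: [-4,4]
  node 3: [-4,3]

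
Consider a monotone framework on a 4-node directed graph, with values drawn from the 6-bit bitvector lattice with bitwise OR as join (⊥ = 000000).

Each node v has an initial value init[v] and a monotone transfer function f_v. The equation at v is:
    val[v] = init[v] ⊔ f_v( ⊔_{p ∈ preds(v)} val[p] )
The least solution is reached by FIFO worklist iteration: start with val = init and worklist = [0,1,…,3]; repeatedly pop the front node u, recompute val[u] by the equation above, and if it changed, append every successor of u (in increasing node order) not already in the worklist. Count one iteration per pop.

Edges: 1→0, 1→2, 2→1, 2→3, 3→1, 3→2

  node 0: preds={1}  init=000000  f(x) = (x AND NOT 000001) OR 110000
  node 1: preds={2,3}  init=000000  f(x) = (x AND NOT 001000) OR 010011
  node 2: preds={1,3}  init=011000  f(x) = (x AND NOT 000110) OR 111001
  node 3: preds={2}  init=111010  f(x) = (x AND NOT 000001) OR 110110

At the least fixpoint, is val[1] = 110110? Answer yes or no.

Worklist (8 pops):
  #1 pop 0: in=000000 → 110000 (was 000000); enqueue []
  #2 pop 1: in=111010 → 110011 (was 000000); enqueue [0]
  #3 pop 2: in=111011 → 111001 (was 011000); enqueue [1]
  #4 pop 3: in=111001 → 111110 (was 111010); enqueue [2]
  #5 pop 0: in=110011 → 110010 (was 110000); enqueue []
  #6 pop 1: in=111111 → 110111 (was 110011); enqueue [0]
  #7 pop 2: in=111111 → 111001 (no change)
  #8 pop 0: in=110111 → 110110 (was 110010); enqueue []

Fixpoint:
  val[0] = 110110
  val[1] = 110111
  val[2] = 111001
  val[3] = 111110

no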